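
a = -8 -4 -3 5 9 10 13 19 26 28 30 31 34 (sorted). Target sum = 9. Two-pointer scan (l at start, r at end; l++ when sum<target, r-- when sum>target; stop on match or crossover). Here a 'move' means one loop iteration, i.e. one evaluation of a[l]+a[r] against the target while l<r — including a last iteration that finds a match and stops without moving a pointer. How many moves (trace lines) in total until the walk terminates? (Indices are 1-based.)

8 moves

l=1 r=13: -8+34=26 >9, r--
l=1 r=12: -8+31=23 >9, r--
l=1 r=11: -8+30=22 >9, r--
l=1 r=10: -8+28=20 >9, r--
l=1 r=9: -8+26=18 >9, r--
l=1 r=8: -8+19=11 >9, r--
l=1 r=7: -8+13=5 <9, l++
l=2 r=7: -4+13=9, found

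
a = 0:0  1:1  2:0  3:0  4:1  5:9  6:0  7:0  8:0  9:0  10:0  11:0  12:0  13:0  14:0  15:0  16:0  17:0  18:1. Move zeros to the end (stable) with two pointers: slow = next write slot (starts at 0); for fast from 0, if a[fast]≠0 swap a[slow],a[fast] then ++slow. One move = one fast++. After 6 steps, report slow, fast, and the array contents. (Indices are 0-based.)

slow=0 fast=0: a[fast]=0, fast++
slow=0 fast=1: a[fast]=1≠0 swap→a[0]=1, slow++,fast++
slow=1 fast=2: a[fast]=0, fast++
slow=1 fast=3: a[fast]=0, fast++
slow=1 fast=4: a[fast]=1≠0 swap→a[1]=1, slow++,fast++
slow=2 fast=5: a[fast]=9≠0 swap→a[2]=9, slow++,fast++

slow=3, fast=6, a=[1, 1, 9, 0, 0, 0, 0, 0, 0, 0, 0, 0, 0, 0, 0, 0, 0, 0, 1]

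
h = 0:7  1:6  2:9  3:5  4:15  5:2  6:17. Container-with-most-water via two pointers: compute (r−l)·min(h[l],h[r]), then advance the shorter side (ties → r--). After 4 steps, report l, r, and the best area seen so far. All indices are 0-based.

l=0 r=6: min(7,17)*6=42 best=42 *, l++
l=1 r=6: min(6,17)*5=30 best=42, l++
l=2 r=6: min(9,17)*4=36 best=42, l++
l=3 r=6: min(5,17)*3=15 best=42, l++

l=4, r=6, best area=42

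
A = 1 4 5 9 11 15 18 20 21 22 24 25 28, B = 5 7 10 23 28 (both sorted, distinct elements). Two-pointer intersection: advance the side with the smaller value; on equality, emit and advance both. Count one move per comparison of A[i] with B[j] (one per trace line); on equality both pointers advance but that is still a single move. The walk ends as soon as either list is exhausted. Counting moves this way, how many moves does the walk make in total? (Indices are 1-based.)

16 moves

i=1 j=1: 1<5, i++
i=2 j=1: 4<5, i++
i=3 j=1: 5==5 emit, i++,j++
i=4 j=2: 9>7, j++
i=4 j=3: 9<10, i++
i=5 j=3: 11>10, j++
i=5 j=4: 11<23, i++
i=6 j=4: 15<23, i++
i=7 j=4: 18<23, i++
i=8 j=4: 20<23, i++
i=9 j=4: 21<23, i++
i=10 j=4: 22<23, i++
i=11 j=4: 24>23, j++
i=11 j=5: 24<28, i++
i=12 j=5: 25<28, i++
i=13 j=5: 28==28 emit, i++,j++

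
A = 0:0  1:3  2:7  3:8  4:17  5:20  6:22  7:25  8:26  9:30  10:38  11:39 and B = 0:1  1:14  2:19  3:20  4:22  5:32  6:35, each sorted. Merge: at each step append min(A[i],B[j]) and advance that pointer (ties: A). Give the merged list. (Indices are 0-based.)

[0, 1, 3, 7, 8, 14, 17, 19, 20, 20, 22, 22, 25, 26, 30, 32, 35, 38, 39]

i=0 j=0: A[i]=0<=B[j]=1 take 0, i++
i=1 j=0: A[i]=3>B[j]=1 take 1, j++
i=1 j=1: A[i]=3<=B[j]=14 take 3, i++
i=2 j=1: A[i]=7<=B[j]=14 take 7, i++
i=3 j=1: A[i]=8<=B[j]=14 take 8, i++
i=4 j=1: A[i]=17>B[j]=14 take 14, j++
i=4 j=2: A[i]=17<=B[j]=19 take 17, i++
i=5 j=2: A[i]=20>B[j]=19 take 19, j++
i=5 j=3: A[i]=20<=B[j]=20 take 20, i++
i=6 j=3: A[i]=22>B[j]=20 take 20, j++
i=6 j=4: A[i]=22<=B[j]=22 take 22, i++
i=7 j=4: A[i]=25>B[j]=22 take 22, j++
i=7 j=5: A[i]=25<=B[j]=32 take 25, i++
i=8 j=5: A[i]=26<=B[j]=32 take 26, i++
i=9 j=5: A[i]=30<=B[j]=32 take 30, i++
i=10 j=5: A[i]=38>B[j]=32 take 32, j++
i=10 j=6: A[i]=38>B[j]=35 take 35, j++
i=10 j=7: B done, take A[i]=38, i++
i=11 j=7: B done, take A[i]=39, i++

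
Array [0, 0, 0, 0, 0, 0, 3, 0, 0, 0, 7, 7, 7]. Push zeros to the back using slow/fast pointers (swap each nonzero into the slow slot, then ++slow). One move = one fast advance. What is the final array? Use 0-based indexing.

[3, 7, 7, 7, 0, 0, 0, 0, 0, 0, 0, 0, 0]

slow=0 fast=0: a[fast]=0, fast++
slow=0 fast=1: a[fast]=0, fast++
slow=0 fast=2: a[fast]=0, fast++
slow=0 fast=3: a[fast]=0, fast++
slow=0 fast=4: a[fast]=0, fast++
slow=0 fast=5: a[fast]=0, fast++
slow=0 fast=6: a[fast]=3≠0 swap→a[0]=3, slow++,fast++
slow=1 fast=7: a[fast]=0, fast++
slow=1 fast=8: a[fast]=0, fast++
slow=1 fast=9: a[fast]=0, fast++
slow=1 fast=10: a[fast]=7≠0 swap→a[1]=7, slow++,fast++
slow=2 fast=11: a[fast]=7≠0 swap→a[2]=7, slow++,fast++
slow=3 fast=12: a[fast]=7≠0 swap→a[3]=7, slow++,fast++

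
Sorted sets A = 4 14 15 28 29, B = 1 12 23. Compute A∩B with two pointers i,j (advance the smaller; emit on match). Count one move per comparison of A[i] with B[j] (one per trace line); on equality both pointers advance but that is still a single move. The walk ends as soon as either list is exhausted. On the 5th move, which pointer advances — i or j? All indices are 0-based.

i

i=0 j=0: 4>1, j++
i=0 j=1: 4<12, i++
i=1 j=1: 14>12, j++
i=1 j=2: 14<23, i++
i=2 j=2: 15<23, i++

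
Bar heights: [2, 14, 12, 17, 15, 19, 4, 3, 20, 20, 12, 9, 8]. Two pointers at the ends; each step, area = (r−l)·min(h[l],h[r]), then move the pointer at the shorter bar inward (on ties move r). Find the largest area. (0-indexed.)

max area = 112

l=0 r=12: min(2,8)*12=24 best=24 *, l++
l=1 r=12: min(14,8)*11=88 best=88 *, r--
l=1 r=11: min(14,9)*10=90 best=90 *, r--
l=1 r=10: min(14,12)*9=108 best=108 *, r--
l=1 r=9: min(14,20)*8=112 best=112 *, l++
l=2 r=9: min(12,20)*7=84 best=112, l++
l=3 r=9: min(17,20)*6=102 best=112, l++
l=4 r=9: min(15,20)*5=75 best=112, l++
l=5 r=9: min(19,20)*4=76 best=112, l++
l=6 r=9: min(4,20)*3=12 best=112, l++
l=7 r=9: min(3,20)*2=6 best=112, l++
l=8 r=9: min(20,20)*1=20 best=112, r--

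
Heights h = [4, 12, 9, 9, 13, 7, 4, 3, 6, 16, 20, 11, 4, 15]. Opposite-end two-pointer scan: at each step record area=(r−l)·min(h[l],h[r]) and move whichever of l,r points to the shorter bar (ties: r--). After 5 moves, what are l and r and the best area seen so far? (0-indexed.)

l=5, r=13, best area=144

l=0 r=13: min(4,15)*13=52 best=52 *, l++
l=1 r=13: min(12,15)*12=144 best=144 *, l++
l=2 r=13: min(9,15)*11=99 best=144, l++
l=3 r=13: min(9,15)*10=90 best=144, l++
l=4 r=13: min(13,15)*9=117 best=144, l++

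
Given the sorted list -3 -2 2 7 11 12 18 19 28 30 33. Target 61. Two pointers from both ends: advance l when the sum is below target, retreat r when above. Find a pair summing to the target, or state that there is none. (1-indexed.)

(28, 33)

l=1 r=11: -3+33=30 <61, l++
l=2 r=11: -2+33=31 <61, l++
l=3 r=11: 2+33=35 <61, l++
l=4 r=11: 7+33=40 <61, l++
l=5 r=11: 11+33=44 <61, l++
l=6 r=11: 12+33=45 <61, l++
l=7 r=11: 18+33=51 <61, l++
l=8 r=11: 19+33=52 <61, l++
l=9 r=11: 28+33=61, found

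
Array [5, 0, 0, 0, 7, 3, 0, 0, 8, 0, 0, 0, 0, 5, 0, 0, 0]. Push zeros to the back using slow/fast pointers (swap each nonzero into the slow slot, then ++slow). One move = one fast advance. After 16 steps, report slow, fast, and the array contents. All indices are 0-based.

slow=5, fast=16, a=[5, 7, 3, 8, 5, 0, 0, 0, 0, 0, 0, 0, 0, 0, 0, 0, 0]

(s=0,f=0) a[fast]=5≠0 swap→a[0]=5 → slow++,fast++
(s=1,f=1) a[fast]=0 → fast++
(s=1,f=2) a[fast]=0 → fast++
(s=1,f=3) a[fast]=0 → fast++
(s=1,f=4) a[fast]=7≠0 swap→a[1]=7 → slow++,fast++
(s=2,f=5) a[fast]=3≠0 swap→a[2]=3 → slow++,fast++
(s=3,f=6) a[fast]=0 → fast++
(s=3,f=7) a[fast]=0 → fast++
(s=3,f=8) a[fast]=8≠0 swap→a[3]=8 → slow++,fast++
(s=4,f=9) a[fast]=0 → fast++
(s=4,f=10) a[fast]=0 → fast++
(s=4,f=11) a[fast]=0 → fast++
(s=4,f=12) a[fast]=0 → fast++
(s=4,f=13) a[fast]=5≠0 swap→a[4]=5 → slow++,fast++
(s=5,f=14) a[fast]=0 → fast++
(s=5,f=15) a[fast]=0 → fast++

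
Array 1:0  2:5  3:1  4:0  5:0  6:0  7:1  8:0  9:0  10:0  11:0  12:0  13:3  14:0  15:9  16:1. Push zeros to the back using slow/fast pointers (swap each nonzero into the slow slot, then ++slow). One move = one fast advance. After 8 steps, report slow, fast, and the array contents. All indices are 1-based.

slow=4, fast=9, a=[5, 1, 1, 0, 0, 0, 0, 0, 0, 0, 0, 0, 3, 0, 9, 1]

(s=1,f=1) a[fast]=0 → fast++
(s=1,f=2) a[fast]=5≠0 swap→a[1]=5 → slow++,fast++
(s=2,f=3) a[fast]=1≠0 swap→a[2]=1 → slow++,fast++
(s=3,f=4) a[fast]=0 → fast++
(s=3,f=5) a[fast]=0 → fast++
(s=3,f=6) a[fast]=0 → fast++
(s=3,f=7) a[fast]=1≠0 swap→a[3]=1 → slow++,fast++
(s=4,f=8) a[fast]=0 → fast++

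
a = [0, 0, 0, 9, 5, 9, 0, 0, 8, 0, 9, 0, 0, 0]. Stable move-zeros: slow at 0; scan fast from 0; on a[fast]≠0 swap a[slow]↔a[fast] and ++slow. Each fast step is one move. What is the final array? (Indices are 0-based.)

[9, 5, 9, 8, 9, 0, 0, 0, 0, 0, 0, 0, 0, 0]

slow=0 fast=0: a[fast]=0, fast++
slow=0 fast=1: a[fast]=0, fast++
slow=0 fast=2: a[fast]=0, fast++
slow=0 fast=3: a[fast]=9≠0 swap→a[0]=9, slow++,fast++
slow=1 fast=4: a[fast]=5≠0 swap→a[1]=5, slow++,fast++
slow=2 fast=5: a[fast]=9≠0 swap→a[2]=9, slow++,fast++
slow=3 fast=6: a[fast]=0, fast++
slow=3 fast=7: a[fast]=0, fast++
slow=3 fast=8: a[fast]=8≠0 swap→a[3]=8, slow++,fast++
slow=4 fast=9: a[fast]=0, fast++
slow=4 fast=10: a[fast]=9≠0 swap→a[4]=9, slow++,fast++
slow=5 fast=11: a[fast]=0, fast++
slow=5 fast=12: a[fast]=0, fast++
slow=5 fast=13: a[fast]=0, fast++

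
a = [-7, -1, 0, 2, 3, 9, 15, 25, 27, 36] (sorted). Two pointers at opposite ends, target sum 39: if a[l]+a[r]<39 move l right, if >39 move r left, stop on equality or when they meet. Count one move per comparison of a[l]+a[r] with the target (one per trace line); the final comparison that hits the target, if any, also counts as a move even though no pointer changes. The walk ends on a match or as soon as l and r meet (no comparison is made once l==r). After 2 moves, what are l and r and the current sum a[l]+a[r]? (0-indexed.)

l=2, r=9, sum=36

l=0 r=9: -7+36=29 <39, l++
l=1 r=9: -1+36=35 <39, l++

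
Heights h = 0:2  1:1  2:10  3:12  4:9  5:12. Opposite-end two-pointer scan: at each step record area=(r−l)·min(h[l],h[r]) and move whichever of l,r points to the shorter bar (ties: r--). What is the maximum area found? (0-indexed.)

l=0 r=5: min(2,12)*5=10 best=10 *, l++
l=1 r=5: min(1,12)*4=4 best=10, l++
l=2 r=5: min(10,12)*3=30 best=30 *, l++
l=3 r=5: min(12,12)*2=24 best=30, r--
l=3 r=4: min(12,9)*1=9 best=30, r--

max area = 30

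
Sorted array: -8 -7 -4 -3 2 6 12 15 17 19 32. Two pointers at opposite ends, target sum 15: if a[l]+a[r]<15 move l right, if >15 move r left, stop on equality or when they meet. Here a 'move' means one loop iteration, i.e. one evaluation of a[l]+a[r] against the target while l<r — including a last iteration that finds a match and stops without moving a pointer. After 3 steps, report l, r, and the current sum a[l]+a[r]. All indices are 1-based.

l=1 r=11: -8+32=24 >15, r--
l=1 r=10: -8+19=11 <15, l++
l=2 r=10: -7+19=12 <15, l++

l=3, r=10, sum=15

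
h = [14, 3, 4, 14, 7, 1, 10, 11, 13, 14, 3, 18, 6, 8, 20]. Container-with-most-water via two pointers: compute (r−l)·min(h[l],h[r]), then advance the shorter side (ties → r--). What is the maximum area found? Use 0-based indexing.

[0,14] min(14,20)*14=196 best=196 * → l++
[1,14] min(3,20)*13=39 best=196 → l++
[2,14] min(4,20)*12=48 best=196 → l++
[3,14] min(14,20)*11=154 best=196 → l++
[4,14] min(7,20)*10=70 best=196 → l++
[5,14] min(1,20)*9=9 best=196 → l++
[6,14] min(10,20)*8=80 best=196 → l++
[7,14] min(11,20)*7=77 best=196 → l++
[8,14] min(13,20)*6=78 best=196 → l++
[9,14] min(14,20)*5=70 best=196 → l++
[10,14] min(3,20)*4=12 best=196 → l++
[11,14] min(18,20)*3=54 best=196 → l++
[12,14] min(6,20)*2=12 best=196 → l++
[13,14] min(8,20)*1=8 best=196 → l++

max area = 196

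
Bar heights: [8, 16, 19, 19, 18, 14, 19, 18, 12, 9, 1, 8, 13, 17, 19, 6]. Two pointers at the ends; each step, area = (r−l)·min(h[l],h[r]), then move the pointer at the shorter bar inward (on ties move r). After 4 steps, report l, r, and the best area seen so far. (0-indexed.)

l=0 r=15: min(8,6)*15=90 best=90 *, r--
l=0 r=14: min(8,19)*14=112 best=112 *, l++
l=1 r=14: min(16,19)*13=208 best=208 *, l++
l=2 r=14: min(19,19)*12=228 best=228 *, r--

l=2, r=13, best area=228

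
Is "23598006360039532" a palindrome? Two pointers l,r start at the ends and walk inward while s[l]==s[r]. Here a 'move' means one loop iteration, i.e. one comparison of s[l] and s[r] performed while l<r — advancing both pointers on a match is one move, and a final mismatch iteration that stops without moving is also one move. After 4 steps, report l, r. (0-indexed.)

l=4, r=12

l=0 r=16: '2'=='2', l++,r--
l=1 r=15: '3'=='3', l++,r--
l=2 r=14: '5'=='5', l++,r--
l=3 r=13: '9'=='9', l++,r--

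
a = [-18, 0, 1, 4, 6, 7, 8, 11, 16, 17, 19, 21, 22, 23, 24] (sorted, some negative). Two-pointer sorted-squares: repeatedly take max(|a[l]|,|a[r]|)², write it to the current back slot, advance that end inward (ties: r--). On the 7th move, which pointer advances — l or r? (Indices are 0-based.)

r

[0,14] |-18|<=|24| out[14]=576 → r--
[0,13] |-18|<=|23| out[13]=529 → r--
[0,12] |-18|<=|22| out[12]=484 → r--
[0,11] |-18|<=|21| out[11]=441 → r--
[0,10] |-18|<=|19| out[10]=361 → r--
[0,9] |-18|>|17| out[9]=324 → l++
[1,9] |0|<=|17| out[8]=289 → r--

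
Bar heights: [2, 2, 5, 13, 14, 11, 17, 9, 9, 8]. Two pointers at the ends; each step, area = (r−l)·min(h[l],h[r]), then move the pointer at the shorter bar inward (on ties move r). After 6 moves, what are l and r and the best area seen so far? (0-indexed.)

l=0 r=9: min(2,8)*9=18 best=18 *, l++
l=1 r=9: min(2,8)*8=16 best=18, l++
l=2 r=9: min(5,8)*7=35 best=35 *, l++
l=3 r=9: min(13,8)*6=48 best=48 *, r--
l=3 r=8: min(13,9)*5=45 best=48, r--
l=3 r=7: min(13,9)*4=36 best=48, r--

l=3, r=6, best area=48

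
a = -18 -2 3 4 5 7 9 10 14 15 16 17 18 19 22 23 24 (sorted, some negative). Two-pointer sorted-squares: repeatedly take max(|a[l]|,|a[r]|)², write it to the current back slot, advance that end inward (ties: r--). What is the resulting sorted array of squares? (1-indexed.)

[4, 9, 16, 25, 49, 81, 100, 196, 225, 256, 289, 324, 324, 361, 484, 529, 576]

l=1 r=17: |-18|<=|24| out[17]=576, r--
l=1 r=16: |-18|<=|23| out[16]=529, r--
l=1 r=15: |-18|<=|22| out[15]=484, r--
l=1 r=14: |-18|<=|19| out[14]=361, r--
l=1 r=13: |-18|<=|18| out[13]=324, r--
l=1 r=12: |-18|>|17| out[12]=324, l++
l=2 r=12: |-2|<=|17| out[11]=289, r--
l=2 r=11: |-2|<=|16| out[10]=256, r--
l=2 r=10: |-2|<=|15| out[9]=225, r--
l=2 r=9: |-2|<=|14| out[8]=196, r--
l=2 r=8: |-2|<=|10| out[7]=100, r--
l=2 r=7: |-2|<=|9| out[6]=81, r--
l=2 r=6: |-2|<=|7| out[5]=49, r--
l=2 r=5: |-2|<=|5| out[4]=25, r--
l=2 r=4: |-2|<=|4| out[3]=16, r--
l=2 r=3: |-2|<=|3| out[2]=9, r--
l=2 r=2: |-2|<=|-2| out[1]=4, r--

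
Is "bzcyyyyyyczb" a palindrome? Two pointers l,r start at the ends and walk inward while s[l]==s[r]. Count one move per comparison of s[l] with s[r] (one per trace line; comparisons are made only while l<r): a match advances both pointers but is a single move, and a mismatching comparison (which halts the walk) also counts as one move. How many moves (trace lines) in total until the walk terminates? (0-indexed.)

6 moves

[0,11] 'b'=='b' → l++,r--
[1,10] 'z'=='z' → l++,r--
[2,9] 'c'=='c' → l++,r--
[3,8] 'y'=='y' → l++,r--
[4,7] 'y'=='y' → l++,r--
[5,6] 'y'=='y' → l++,r--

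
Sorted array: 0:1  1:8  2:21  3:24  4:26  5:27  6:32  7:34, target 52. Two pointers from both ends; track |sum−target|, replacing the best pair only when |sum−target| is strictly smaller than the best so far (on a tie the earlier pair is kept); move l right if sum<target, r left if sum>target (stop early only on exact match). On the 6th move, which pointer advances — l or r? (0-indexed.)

l=0 r=7: 1+34=35 d=17 *, l++
l=1 r=7: 8+34=42 d=10 *, l++
l=2 r=7: 21+34=55 d=3 *, r--
l=2 r=6: 21+32=53 d=1 *, r--
l=2 r=5: 21+27=48 d=4, l++
l=3 r=5: 24+27=51 d=1, l++

l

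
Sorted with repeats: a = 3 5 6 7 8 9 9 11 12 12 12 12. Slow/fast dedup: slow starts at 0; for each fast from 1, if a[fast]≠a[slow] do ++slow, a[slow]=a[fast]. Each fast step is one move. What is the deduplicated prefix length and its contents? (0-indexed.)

(s=0,f=1) a[fast]=5≠a[slow]=3 write a[1]=5 → slow++,fast++
(s=1,f=2) a[fast]=6≠a[slow]=5 write a[2]=6 → slow++,fast++
(s=2,f=3) a[fast]=7≠a[slow]=6 write a[3]=7 → slow++,fast++
(s=3,f=4) a[fast]=8≠a[slow]=7 write a[4]=8 → slow++,fast++
(s=4,f=5) a[fast]=9≠a[slow]=8 write a[5]=9 → slow++,fast++
(s=5,f=6) a[fast]=9=a[slow] dup → fast++
(s=5,f=7) a[fast]=11≠a[slow]=9 write a[6]=11 → slow++,fast++
(s=6,f=8) a[fast]=12≠a[slow]=11 write a[7]=12 → slow++,fast++
(s=7,f=9) a[fast]=12=a[slow] dup → fast++
(s=7,f=10) a[fast]=12=a[slow] dup → fast++
(s=7,f=11) a[fast]=12=a[slow] dup → fast++

length 8; prefix = [3, 5, 6, 7, 8, 9, 11, 12]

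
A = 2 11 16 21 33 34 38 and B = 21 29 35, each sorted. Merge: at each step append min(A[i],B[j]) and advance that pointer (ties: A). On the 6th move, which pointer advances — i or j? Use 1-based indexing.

j

[i=1,j=1] A[i]=2<=B[j]=21 take 2 → i++
[i=2,j=1] A[i]=11<=B[j]=21 take 11 → i++
[i=3,j=1] A[i]=16<=B[j]=21 take 16 → i++
[i=4,j=1] A[i]=21<=B[j]=21 take 21 → i++
[i=5,j=1] A[i]=33>B[j]=21 take 21 → j++
[i=5,j=2] A[i]=33>B[j]=29 take 29 → j++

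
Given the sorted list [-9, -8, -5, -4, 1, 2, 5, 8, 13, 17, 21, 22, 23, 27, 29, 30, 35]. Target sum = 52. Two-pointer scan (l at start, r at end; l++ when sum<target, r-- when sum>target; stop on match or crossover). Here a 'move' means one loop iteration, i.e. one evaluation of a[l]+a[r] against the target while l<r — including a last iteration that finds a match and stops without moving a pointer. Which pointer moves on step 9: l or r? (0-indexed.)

l=0 r=16: -9+35=26 <52, l++
l=1 r=16: -8+35=27 <52, l++
l=2 r=16: -5+35=30 <52, l++
l=3 r=16: -4+35=31 <52, l++
l=4 r=16: 1+35=36 <52, l++
l=5 r=16: 2+35=37 <52, l++
l=6 r=16: 5+35=40 <52, l++
l=7 r=16: 8+35=43 <52, l++
l=8 r=16: 13+35=48 <52, l++

l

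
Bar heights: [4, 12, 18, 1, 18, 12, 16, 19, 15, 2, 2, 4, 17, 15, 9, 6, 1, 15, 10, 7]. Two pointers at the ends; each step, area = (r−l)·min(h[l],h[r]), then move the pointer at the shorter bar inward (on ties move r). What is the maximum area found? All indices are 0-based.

l=0 r=19: min(4,7)*19=76 best=76 *, l++
l=1 r=19: min(12,7)*18=126 best=126 *, r--
l=1 r=18: min(12,10)*17=170 best=170 *, r--
l=1 r=17: min(12,15)*16=192 best=192 *, l++
l=2 r=17: min(18,15)*15=225 best=225 *, r--
l=2 r=16: min(18,1)*14=14 best=225, r--
l=2 r=15: min(18,6)*13=78 best=225, r--
l=2 r=14: min(18,9)*12=108 best=225, r--
l=2 r=13: min(18,15)*11=165 best=225, r--
l=2 r=12: min(18,17)*10=170 best=225, r--
l=2 r=11: min(18,4)*9=36 best=225, r--
l=2 r=10: min(18,2)*8=16 best=225, r--
l=2 r=9: min(18,2)*7=14 best=225, r--
l=2 r=8: min(18,15)*6=90 best=225, r--
l=2 r=7: min(18,19)*5=90 best=225, l++
l=3 r=7: min(1,19)*4=4 best=225, l++
l=4 r=7: min(18,19)*3=54 best=225, l++
l=5 r=7: min(12,19)*2=24 best=225, l++
l=6 r=7: min(16,19)*1=16 best=225, l++

max area = 225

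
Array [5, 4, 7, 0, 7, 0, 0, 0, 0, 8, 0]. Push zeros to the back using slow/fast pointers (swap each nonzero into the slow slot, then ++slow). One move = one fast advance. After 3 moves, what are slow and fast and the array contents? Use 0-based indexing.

slow=3, fast=3, a=[5, 4, 7, 0, 7, 0, 0, 0, 0, 8, 0]

slow=0 fast=0: a[fast]=5≠0 swap→a[0]=5, slow++,fast++
slow=1 fast=1: a[fast]=4≠0 swap→a[1]=4, slow++,fast++
slow=2 fast=2: a[fast]=7≠0 swap→a[2]=7, slow++,fast++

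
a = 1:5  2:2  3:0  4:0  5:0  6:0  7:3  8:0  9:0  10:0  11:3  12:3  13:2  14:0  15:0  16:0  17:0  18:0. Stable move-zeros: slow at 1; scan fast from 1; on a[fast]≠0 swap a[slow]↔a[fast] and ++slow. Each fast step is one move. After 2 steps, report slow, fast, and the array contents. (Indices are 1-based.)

slow=1 fast=1: a[fast]=5≠0 swap→a[1]=5, slow++,fast++
slow=2 fast=2: a[fast]=2≠0 swap→a[2]=2, slow++,fast++

slow=3, fast=3, a=[5, 2, 0, 0, 0, 0, 3, 0, 0, 0, 3, 3, 2, 0, 0, 0, 0, 0]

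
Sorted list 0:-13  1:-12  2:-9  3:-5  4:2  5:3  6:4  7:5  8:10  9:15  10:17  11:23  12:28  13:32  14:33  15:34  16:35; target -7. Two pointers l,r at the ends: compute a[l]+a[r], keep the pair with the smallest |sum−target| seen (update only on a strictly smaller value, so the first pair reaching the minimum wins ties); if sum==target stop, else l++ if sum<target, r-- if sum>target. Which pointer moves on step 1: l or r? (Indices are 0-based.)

l=0 r=16: -13+35=22 d=29 *, r--

r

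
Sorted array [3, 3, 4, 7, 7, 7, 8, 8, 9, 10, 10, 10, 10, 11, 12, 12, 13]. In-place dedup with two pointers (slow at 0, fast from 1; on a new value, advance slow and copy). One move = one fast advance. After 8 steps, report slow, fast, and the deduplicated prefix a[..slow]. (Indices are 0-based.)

slow=4, fast=9, prefix=[3, 4, 7, 8, 9]

(s=0,f=1) a[fast]=3=a[slow] dup → fast++
(s=0,f=2) a[fast]=4≠a[slow]=3 write a[1]=4 → slow++,fast++
(s=1,f=3) a[fast]=7≠a[slow]=4 write a[2]=7 → slow++,fast++
(s=2,f=4) a[fast]=7=a[slow] dup → fast++
(s=2,f=5) a[fast]=7=a[slow] dup → fast++
(s=2,f=6) a[fast]=8≠a[slow]=7 write a[3]=8 → slow++,fast++
(s=3,f=7) a[fast]=8=a[slow] dup → fast++
(s=3,f=8) a[fast]=9≠a[slow]=8 write a[4]=9 → slow++,fast++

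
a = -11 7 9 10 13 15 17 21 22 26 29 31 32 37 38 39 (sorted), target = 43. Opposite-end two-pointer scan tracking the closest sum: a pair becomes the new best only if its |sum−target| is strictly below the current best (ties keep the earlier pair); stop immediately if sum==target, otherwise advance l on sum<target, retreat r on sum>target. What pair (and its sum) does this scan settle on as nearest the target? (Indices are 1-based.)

pair (17, 26) with sum 43 (|Δ|=0)

l=1 r=16: -11+39=28 d=15 *, l++
l=2 r=16: 7+39=46 d=3 *, r--
l=2 r=15: 7+38=45 d=2 *, r--
l=2 r=14: 7+37=44 d=1 *, r--
l=2 r=13: 7+32=39 d=4, l++
l=3 r=13: 9+32=41 d=2, l++
l=4 r=13: 10+32=42 d=1, l++
l=5 r=13: 13+32=45 d=2, r--
l=5 r=12: 13+31=44 d=1, r--
l=5 r=11: 13+29=42 d=1, l++
l=6 r=11: 15+29=44 d=1, r--
l=6 r=10: 15+26=41 d=2, l++
l=7 r=10: 17+26=43 d=0 *, stop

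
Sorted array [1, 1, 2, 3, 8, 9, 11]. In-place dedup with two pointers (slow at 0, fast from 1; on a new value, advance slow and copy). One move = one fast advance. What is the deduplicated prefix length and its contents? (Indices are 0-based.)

(s=0,f=1) a[fast]=1=a[slow] dup → fast++
(s=0,f=2) a[fast]=2≠a[slow]=1 write a[1]=2 → slow++,fast++
(s=1,f=3) a[fast]=3≠a[slow]=2 write a[2]=3 → slow++,fast++
(s=2,f=4) a[fast]=8≠a[slow]=3 write a[3]=8 → slow++,fast++
(s=3,f=5) a[fast]=9≠a[slow]=8 write a[4]=9 → slow++,fast++
(s=4,f=6) a[fast]=11≠a[slow]=9 write a[5]=11 → slow++,fast++

length 6; prefix = [1, 2, 3, 8, 9, 11]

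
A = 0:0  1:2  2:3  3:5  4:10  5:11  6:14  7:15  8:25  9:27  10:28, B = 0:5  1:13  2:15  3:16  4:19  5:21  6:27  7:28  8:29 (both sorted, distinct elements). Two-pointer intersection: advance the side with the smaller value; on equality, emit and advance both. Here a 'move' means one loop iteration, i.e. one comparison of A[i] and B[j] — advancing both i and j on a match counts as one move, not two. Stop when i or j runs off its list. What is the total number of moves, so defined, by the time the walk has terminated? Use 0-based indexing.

i=0 j=0: 0<5, i++
i=1 j=0: 2<5, i++
i=2 j=0: 3<5, i++
i=3 j=0: 5==5 emit, i++,j++
i=4 j=1: 10<13, i++
i=5 j=1: 11<13, i++
i=6 j=1: 14>13, j++
i=6 j=2: 14<15, i++
i=7 j=2: 15==15 emit, i++,j++
i=8 j=3: 25>16, j++
i=8 j=4: 25>19, j++
i=8 j=5: 25>21, j++
i=8 j=6: 25<27, i++
i=9 j=6: 27==27 emit, i++,j++
i=10 j=7: 28==28 emit, i++,j++

15 moves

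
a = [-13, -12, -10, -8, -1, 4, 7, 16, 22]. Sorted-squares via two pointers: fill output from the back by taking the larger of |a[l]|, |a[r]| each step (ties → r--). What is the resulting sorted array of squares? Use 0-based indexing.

[0,8] |-13|<=|22| out[8]=484 → r--
[0,7] |-13|<=|16| out[7]=256 → r--
[0,6] |-13|>|7| out[6]=169 → l++
[1,6] |-12|>|7| out[5]=144 → l++
[2,6] |-10|>|7| out[4]=100 → l++
[3,6] |-8|>|7| out[3]=64 → l++
[4,6] |-1|<=|7| out[2]=49 → r--
[4,5] |-1|<=|4| out[1]=16 → r--
[4,4] |-1|<=|-1| out[0]=1 → r--

[1, 16, 49, 64, 100, 144, 169, 256, 484]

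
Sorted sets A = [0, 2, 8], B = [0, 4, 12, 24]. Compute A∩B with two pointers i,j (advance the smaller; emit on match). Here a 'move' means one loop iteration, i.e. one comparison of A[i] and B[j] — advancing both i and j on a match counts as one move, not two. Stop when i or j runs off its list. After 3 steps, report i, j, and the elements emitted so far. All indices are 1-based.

i=3, j=3, emitted=[0]

i=1 j=1: 0==0 emit, i++,j++
i=2 j=2: 2<4, i++
i=3 j=2: 8>4, j++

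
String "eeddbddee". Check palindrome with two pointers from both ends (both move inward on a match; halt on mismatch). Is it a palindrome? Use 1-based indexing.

palindrome

[1,9] 'e'=='e' → l++,r--
[2,8] 'e'=='e' → l++,r--
[3,7] 'd'=='d' → l++,r--
[4,6] 'd'=='d' → l++,r--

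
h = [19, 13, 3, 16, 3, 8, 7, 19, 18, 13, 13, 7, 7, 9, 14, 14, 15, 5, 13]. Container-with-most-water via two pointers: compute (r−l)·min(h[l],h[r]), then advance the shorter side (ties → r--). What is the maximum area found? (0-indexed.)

[0,18] min(19,13)*18=234 best=234 * → r--
[0,17] min(19,5)*17=85 best=234 → r--
[0,16] min(19,15)*16=240 best=240 * → r--
[0,15] min(19,14)*15=210 best=240 → r--
[0,14] min(19,14)*14=196 best=240 → r--
[0,13] min(19,9)*13=117 best=240 → r--
[0,12] min(19,7)*12=84 best=240 → r--
[0,11] min(19,7)*11=77 best=240 → r--
[0,10] min(19,13)*10=130 best=240 → r--
[0,9] min(19,13)*9=117 best=240 → r--
[0,8] min(19,18)*8=144 best=240 → r--
[0,7] min(19,19)*7=133 best=240 → r--
[0,6] min(19,7)*6=42 best=240 → r--
[0,5] min(19,8)*5=40 best=240 → r--
[0,4] min(19,3)*4=12 best=240 → r--
[0,3] min(19,16)*3=48 best=240 → r--
[0,2] min(19,3)*2=6 best=240 → r--
[0,1] min(19,13)*1=13 best=240 → r--

max area = 240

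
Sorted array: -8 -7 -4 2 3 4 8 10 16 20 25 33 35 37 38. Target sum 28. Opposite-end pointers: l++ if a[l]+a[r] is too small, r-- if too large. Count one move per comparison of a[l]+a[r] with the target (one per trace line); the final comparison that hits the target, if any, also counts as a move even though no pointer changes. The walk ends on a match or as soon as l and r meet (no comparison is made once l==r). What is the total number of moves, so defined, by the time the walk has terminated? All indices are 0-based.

4 moves

l=0 r=14: -8+38=30 >28, r--
l=0 r=13: -8+37=29 >28, r--
l=0 r=12: -8+35=27 <28, l++
l=1 r=12: -7+35=28, found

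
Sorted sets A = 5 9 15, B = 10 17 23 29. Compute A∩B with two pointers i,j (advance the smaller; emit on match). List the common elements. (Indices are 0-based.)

intersection = []

[i=0,j=0] 5<10 → i++
[i=1,j=0] 9<10 → i++
[i=2,j=0] 15>10 → j++
[i=2,j=1] 15<17 → i++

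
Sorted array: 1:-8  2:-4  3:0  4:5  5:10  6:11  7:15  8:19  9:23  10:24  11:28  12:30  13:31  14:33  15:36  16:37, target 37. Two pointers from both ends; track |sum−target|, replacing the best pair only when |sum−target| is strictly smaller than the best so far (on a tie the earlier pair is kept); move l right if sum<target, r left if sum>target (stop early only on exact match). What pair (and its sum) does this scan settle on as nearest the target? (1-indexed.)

pair (0, 37) with sum 37 (|Δ|=0)

l=1 r=16: -8+37=29 d=8 *, l++
l=2 r=16: -4+37=33 d=4 *, l++
l=3 r=16: 0+37=37 d=0 *, stop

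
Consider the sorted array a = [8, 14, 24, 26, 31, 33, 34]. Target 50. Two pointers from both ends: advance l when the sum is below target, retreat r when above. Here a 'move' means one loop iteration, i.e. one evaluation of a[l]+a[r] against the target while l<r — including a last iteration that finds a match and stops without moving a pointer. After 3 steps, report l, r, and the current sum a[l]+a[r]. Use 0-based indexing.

l=2, r=5, sum=57

l=0 r=6: 8+34=42 <50, l++
l=1 r=6: 14+34=48 <50, l++
l=2 r=6: 24+34=58 >50, r--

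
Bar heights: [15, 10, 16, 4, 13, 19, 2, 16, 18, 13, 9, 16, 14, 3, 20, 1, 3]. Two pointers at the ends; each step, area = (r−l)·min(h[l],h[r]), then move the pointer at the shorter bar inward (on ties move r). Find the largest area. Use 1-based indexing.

max area = 210

[1,17] min(15,3)*16=48 best=48 * → r--
[1,16] min(15,1)*15=15 best=48 → r--
[1,15] min(15,20)*14=210 best=210 * → l++
[2,15] min(10,20)*13=130 best=210 → l++
[3,15] min(16,20)*12=192 best=210 → l++
[4,15] min(4,20)*11=44 best=210 → l++
[5,15] min(13,20)*10=130 best=210 → l++
[6,15] min(19,20)*9=171 best=210 → l++
[7,15] min(2,20)*8=16 best=210 → l++
[8,15] min(16,20)*7=112 best=210 → l++
[9,15] min(18,20)*6=108 best=210 → l++
[10,15] min(13,20)*5=65 best=210 → l++
[11,15] min(9,20)*4=36 best=210 → l++
[12,15] min(16,20)*3=48 best=210 → l++
[13,15] min(14,20)*2=28 best=210 → l++
[14,15] min(3,20)*1=3 best=210 → l++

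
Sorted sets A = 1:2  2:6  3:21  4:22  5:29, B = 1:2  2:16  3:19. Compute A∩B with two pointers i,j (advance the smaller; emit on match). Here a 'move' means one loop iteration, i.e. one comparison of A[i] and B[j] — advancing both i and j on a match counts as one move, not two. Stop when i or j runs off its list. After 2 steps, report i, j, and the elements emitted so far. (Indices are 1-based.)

[i=1,j=1] 2==2 emit → i++,j++
[i=2,j=2] 6<16 → i++

i=3, j=2, emitted=[2]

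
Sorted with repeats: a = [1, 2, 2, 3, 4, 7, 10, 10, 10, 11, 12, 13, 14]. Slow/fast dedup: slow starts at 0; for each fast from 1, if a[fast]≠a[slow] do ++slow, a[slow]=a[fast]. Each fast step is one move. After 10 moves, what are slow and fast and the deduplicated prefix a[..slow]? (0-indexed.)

(s=0,f=1) a[fast]=2≠a[slow]=1 write a[1]=2 → slow++,fast++
(s=1,f=2) a[fast]=2=a[slow] dup → fast++
(s=1,f=3) a[fast]=3≠a[slow]=2 write a[2]=3 → slow++,fast++
(s=2,f=4) a[fast]=4≠a[slow]=3 write a[3]=4 → slow++,fast++
(s=3,f=5) a[fast]=7≠a[slow]=4 write a[4]=7 → slow++,fast++
(s=4,f=6) a[fast]=10≠a[slow]=7 write a[5]=10 → slow++,fast++
(s=5,f=7) a[fast]=10=a[slow] dup → fast++
(s=5,f=8) a[fast]=10=a[slow] dup → fast++
(s=5,f=9) a[fast]=11≠a[slow]=10 write a[6]=11 → slow++,fast++
(s=6,f=10) a[fast]=12≠a[slow]=11 write a[7]=12 → slow++,fast++

slow=7, fast=11, prefix=[1, 2, 3, 4, 7, 10, 11, 12]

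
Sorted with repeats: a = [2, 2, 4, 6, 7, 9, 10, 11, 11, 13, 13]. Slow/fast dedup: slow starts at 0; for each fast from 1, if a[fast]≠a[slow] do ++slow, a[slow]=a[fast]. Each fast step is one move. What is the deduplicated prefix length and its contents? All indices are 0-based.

(s=0,f=1) a[fast]=2=a[slow] dup → fast++
(s=0,f=2) a[fast]=4≠a[slow]=2 write a[1]=4 → slow++,fast++
(s=1,f=3) a[fast]=6≠a[slow]=4 write a[2]=6 → slow++,fast++
(s=2,f=4) a[fast]=7≠a[slow]=6 write a[3]=7 → slow++,fast++
(s=3,f=5) a[fast]=9≠a[slow]=7 write a[4]=9 → slow++,fast++
(s=4,f=6) a[fast]=10≠a[slow]=9 write a[5]=10 → slow++,fast++
(s=5,f=7) a[fast]=11≠a[slow]=10 write a[6]=11 → slow++,fast++
(s=6,f=8) a[fast]=11=a[slow] dup → fast++
(s=6,f=9) a[fast]=13≠a[slow]=11 write a[7]=13 → slow++,fast++
(s=7,f=10) a[fast]=13=a[slow] dup → fast++

length 8; prefix = [2, 4, 6, 7, 9, 10, 11, 13]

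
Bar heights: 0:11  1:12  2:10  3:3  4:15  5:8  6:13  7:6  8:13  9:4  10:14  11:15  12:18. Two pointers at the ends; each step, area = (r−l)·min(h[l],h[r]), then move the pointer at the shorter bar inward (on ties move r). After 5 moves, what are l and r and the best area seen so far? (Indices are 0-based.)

[0,12] min(11,18)*12=132 best=132 * → l++
[1,12] min(12,18)*11=132 best=132 → l++
[2,12] min(10,18)*10=100 best=132 → l++
[3,12] min(3,18)*9=27 best=132 → l++
[4,12] min(15,18)*8=120 best=132 → l++

l=5, r=12, best area=132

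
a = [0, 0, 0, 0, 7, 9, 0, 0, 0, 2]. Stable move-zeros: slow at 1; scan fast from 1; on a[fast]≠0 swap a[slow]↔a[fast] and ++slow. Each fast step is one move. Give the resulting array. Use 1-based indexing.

slow=1 fast=1: a[fast]=0, fast++
slow=1 fast=2: a[fast]=0, fast++
slow=1 fast=3: a[fast]=0, fast++
slow=1 fast=4: a[fast]=0, fast++
slow=1 fast=5: a[fast]=7≠0 swap→a[1]=7, slow++,fast++
slow=2 fast=6: a[fast]=9≠0 swap→a[2]=9, slow++,fast++
slow=3 fast=7: a[fast]=0, fast++
slow=3 fast=8: a[fast]=0, fast++
slow=3 fast=9: a[fast]=0, fast++
slow=3 fast=10: a[fast]=2≠0 swap→a[3]=2, slow++,fast++

[7, 9, 2, 0, 0, 0, 0, 0, 0, 0]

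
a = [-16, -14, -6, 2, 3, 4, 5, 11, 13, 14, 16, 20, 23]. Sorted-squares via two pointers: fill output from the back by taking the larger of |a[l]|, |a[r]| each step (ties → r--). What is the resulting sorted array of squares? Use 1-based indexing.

[4, 9, 16, 25, 36, 121, 169, 196, 196, 256, 256, 400, 529]

l=1 r=13: |-16|<=|23| out[13]=529, r--
l=1 r=12: |-16|<=|20| out[12]=400, r--
l=1 r=11: |-16|<=|16| out[11]=256, r--
l=1 r=10: |-16|>|14| out[10]=256, l++
l=2 r=10: |-14|<=|14| out[9]=196, r--
l=2 r=9: |-14|>|13| out[8]=196, l++
l=3 r=9: |-6|<=|13| out[7]=169, r--
l=3 r=8: |-6|<=|11| out[6]=121, r--
l=3 r=7: |-6|>|5| out[5]=36, l++
l=4 r=7: |2|<=|5| out[4]=25, r--
l=4 r=6: |2|<=|4| out[3]=16, r--
l=4 r=5: |2|<=|3| out[2]=9, r--
l=4 r=4: |2|<=|2| out[1]=4, r--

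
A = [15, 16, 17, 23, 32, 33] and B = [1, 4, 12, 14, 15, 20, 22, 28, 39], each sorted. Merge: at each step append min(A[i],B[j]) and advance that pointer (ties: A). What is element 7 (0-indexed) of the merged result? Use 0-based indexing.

i=0 j=0: A[i]=15>B[j]=1 take 1, j++
i=0 j=1: A[i]=15>B[j]=4 take 4, j++
i=0 j=2: A[i]=15>B[j]=12 take 12, j++
i=0 j=3: A[i]=15>B[j]=14 take 14, j++
i=0 j=4: A[i]=15<=B[j]=15 take 15, i++
i=1 j=4: A[i]=16>B[j]=15 take 15, j++
i=1 j=5: A[i]=16<=B[j]=20 take 16, i++
i=2 j=5: A[i]=17<=B[j]=20 take 17, i++
i=3 j=5: A[i]=23>B[j]=20 take 20, j++
i=3 j=6: A[i]=23>B[j]=22 take 22, j++
i=3 j=7: A[i]=23<=B[j]=28 take 23, i++
i=4 j=7: A[i]=32>B[j]=28 take 28, j++
i=4 j=8: A[i]=32<=B[j]=39 take 32, i++
i=5 j=8: A[i]=33<=B[j]=39 take 33, i++
i=6 j=8: A done, take B[j]=39, j++

merged[7] = 17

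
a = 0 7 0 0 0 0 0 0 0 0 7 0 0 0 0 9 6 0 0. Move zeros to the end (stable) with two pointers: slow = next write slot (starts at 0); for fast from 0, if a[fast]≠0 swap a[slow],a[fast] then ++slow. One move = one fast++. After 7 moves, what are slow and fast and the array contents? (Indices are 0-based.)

(s=0,f=0) a[fast]=0 → fast++
(s=0,f=1) a[fast]=7≠0 swap→a[0]=7 → slow++,fast++
(s=1,f=2) a[fast]=0 → fast++
(s=1,f=3) a[fast]=0 → fast++
(s=1,f=4) a[fast]=0 → fast++
(s=1,f=5) a[fast]=0 → fast++
(s=1,f=6) a[fast]=0 → fast++

slow=1, fast=7, a=[7, 0, 0, 0, 0, 0, 0, 0, 0, 0, 7, 0, 0, 0, 0, 9, 6, 0, 0]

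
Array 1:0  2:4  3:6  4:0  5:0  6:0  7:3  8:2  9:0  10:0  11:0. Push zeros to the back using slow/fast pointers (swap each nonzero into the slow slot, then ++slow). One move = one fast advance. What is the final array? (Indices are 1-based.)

[4, 6, 3, 2, 0, 0, 0, 0, 0, 0, 0]

(s=1,f=1) a[fast]=0 → fast++
(s=1,f=2) a[fast]=4≠0 swap→a[1]=4 → slow++,fast++
(s=2,f=3) a[fast]=6≠0 swap→a[2]=6 → slow++,fast++
(s=3,f=4) a[fast]=0 → fast++
(s=3,f=5) a[fast]=0 → fast++
(s=3,f=6) a[fast]=0 → fast++
(s=3,f=7) a[fast]=3≠0 swap→a[3]=3 → slow++,fast++
(s=4,f=8) a[fast]=2≠0 swap→a[4]=2 → slow++,fast++
(s=5,f=9) a[fast]=0 → fast++
(s=5,f=10) a[fast]=0 → fast++
(s=5,f=11) a[fast]=0 → fast++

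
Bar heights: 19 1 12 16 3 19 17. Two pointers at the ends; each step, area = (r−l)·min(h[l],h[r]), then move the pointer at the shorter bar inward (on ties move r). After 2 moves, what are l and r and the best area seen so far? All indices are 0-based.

l=0, r=4, best area=102

l=0 r=6: min(19,17)*6=102 best=102 *, r--
l=0 r=5: min(19,19)*5=95 best=102, r--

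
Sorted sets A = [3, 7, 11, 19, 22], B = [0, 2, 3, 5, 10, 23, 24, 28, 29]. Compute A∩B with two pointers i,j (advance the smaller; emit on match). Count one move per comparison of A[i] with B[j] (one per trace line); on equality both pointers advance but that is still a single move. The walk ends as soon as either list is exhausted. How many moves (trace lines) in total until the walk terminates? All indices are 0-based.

[i=0,j=0] 3>0 → j++
[i=0,j=1] 3>2 → j++
[i=0,j=2] 3==3 emit → i++,j++
[i=1,j=3] 7>5 → j++
[i=1,j=4] 7<10 → i++
[i=2,j=4] 11>10 → j++
[i=2,j=5] 11<23 → i++
[i=3,j=5] 19<23 → i++
[i=4,j=5] 22<23 → i++

9 moves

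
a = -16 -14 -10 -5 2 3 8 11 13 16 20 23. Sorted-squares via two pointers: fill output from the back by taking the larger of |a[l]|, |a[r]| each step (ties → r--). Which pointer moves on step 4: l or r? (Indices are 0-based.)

[0,11] |-16|<=|23| out[11]=529 → r--
[0,10] |-16|<=|20| out[10]=400 → r--
[0,9] |-16|<=|16| out[9]=256 → r--
[0,8] |-16|>|13| out[8]=256 → l++

l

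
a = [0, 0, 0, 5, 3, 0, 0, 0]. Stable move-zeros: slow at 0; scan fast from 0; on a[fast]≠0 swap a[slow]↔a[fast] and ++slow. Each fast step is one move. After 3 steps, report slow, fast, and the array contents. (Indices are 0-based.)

slow=0 fast=0: a[fast]=0, fast++
slow=0 fast=1: a[fast]=0, fast++
slow=0 fast=2: a[fast]=0, fast++

slow=0, fast=3, a=[0, 0, 0, 5, 3, 0, 0, 0]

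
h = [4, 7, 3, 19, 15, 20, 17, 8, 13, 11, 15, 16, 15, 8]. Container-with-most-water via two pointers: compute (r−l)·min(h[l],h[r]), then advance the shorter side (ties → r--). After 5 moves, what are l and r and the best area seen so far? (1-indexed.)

l=1 r=14: min(4,8)*13=52 best=52 *, l++
l=2 r=14: min(7,8)*12=84 best=84 *, l++
l=3 r=14: min(3,8)*11=33 best=84, l++
l=4 r=14: min(19,8)*10=80 best=84, r--
l=4 r=13: min(19,15)*9=135 best=135 *, r--

l=4, r=12, best area=135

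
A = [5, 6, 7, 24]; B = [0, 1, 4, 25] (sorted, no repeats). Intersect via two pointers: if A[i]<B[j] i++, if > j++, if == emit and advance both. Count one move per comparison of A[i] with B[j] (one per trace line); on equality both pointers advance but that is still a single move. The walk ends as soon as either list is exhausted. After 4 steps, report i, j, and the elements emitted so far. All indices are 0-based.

i=1, j=3, emitted=[]

[i=0,j=0] 5>0 → j++
[i=0,j=1] 5>1 → j++
[i=0,j=2] 5>4 → j++
[i=0,j=3] 5<25 → i++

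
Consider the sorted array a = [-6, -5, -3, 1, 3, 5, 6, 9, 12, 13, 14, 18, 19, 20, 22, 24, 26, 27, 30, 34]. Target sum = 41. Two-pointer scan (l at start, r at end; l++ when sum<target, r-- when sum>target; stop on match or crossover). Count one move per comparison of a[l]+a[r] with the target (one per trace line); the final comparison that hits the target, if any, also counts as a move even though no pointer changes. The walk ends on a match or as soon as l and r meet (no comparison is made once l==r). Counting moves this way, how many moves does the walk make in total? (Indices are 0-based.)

l=0 r=19: -6+34=28 <41, l++
l=1 r=19: -5+34=29 <41, l++
l=2 r=19: -3+34=31 <41, l++
l=3 r=19: 1+34=35 <41, l++
l=4 r=19: 3+34=37 <41, l++
l=5 r=19: 5+34=39 <41, l++
l=6 r=19: 6+34=40 <41, l++
l=7 r=19: 9+34=43 >41, r--
l=7 r=18: 9+30=39 <41, l++
l=8 r=18: 12+30=42 >41, r--
l=8 r=17: 12+27=39 <41, l++
l=9 r=17: 13+27=40 <41, l++
l=10 r=17: 14+27=41, found

13 moves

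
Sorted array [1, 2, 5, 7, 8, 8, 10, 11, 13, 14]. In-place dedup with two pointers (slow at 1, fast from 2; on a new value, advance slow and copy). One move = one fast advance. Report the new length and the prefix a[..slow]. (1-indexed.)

length 9; prefix = [1, 2, 5, 7, 8, 10, 11, 13, 14]

(s=1,f=2) a[fast]=2≠a[slow]=1 write a[2]=2 → slow++,fast++
(s=2,f=3) a[fast]=5≠a[slow]=2 write a[3]=5 → slow++,fast++
(s=3,f=4) a[fast]=7≠a[slow]=5 write a[4]=7 → slow++,fast++
(s=4,f=5) a[fast]=8≠a[slow]=7 write a[5]=8 → slow++,fast++
(s=5,f=6) a[fast]=8=a[slow] dup → fast++
(s=5,f=7) a[fast]=10≠a[slow]=8 write a[6]=10 → slow++,fast++
(s=6,f=8) a[fast]=11≠a[slow]=10 write a[7]=11 → slow++,fast++
(s=7,f=9) a[fast]=13≠a[slow]=11 write a[8]=13 → slow++,fast++
(s=8,f=10) a[fast]=14≠a[slow]=13 write a[9]=14 → slow++,fast++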